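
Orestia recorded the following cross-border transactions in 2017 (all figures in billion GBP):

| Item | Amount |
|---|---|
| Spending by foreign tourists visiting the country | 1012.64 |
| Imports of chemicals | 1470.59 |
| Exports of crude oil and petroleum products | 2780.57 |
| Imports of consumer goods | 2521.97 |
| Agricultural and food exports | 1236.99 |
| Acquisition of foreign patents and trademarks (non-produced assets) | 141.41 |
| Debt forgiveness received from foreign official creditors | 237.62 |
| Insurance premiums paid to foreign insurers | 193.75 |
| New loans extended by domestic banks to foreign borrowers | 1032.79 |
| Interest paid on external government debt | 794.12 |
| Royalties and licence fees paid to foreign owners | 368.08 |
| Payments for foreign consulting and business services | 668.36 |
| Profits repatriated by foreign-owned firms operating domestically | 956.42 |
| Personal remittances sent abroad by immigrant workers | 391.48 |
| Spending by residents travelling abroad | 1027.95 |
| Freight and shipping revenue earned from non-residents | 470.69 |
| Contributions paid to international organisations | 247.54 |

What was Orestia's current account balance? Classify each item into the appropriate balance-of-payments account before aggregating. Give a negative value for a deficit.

-3139.37

Goods: -1470.59 + 1236.99 - 2521.97 + 2780.57 = 25.00
Services: 1012.64 - 368.08 - 193.75 - 668.36 + 470.69 - 1027.95 = -774.81
Primary income: -956.42 - 794.12 = -1750.54
Secondary income: -391.48 - 247.54 = -639.02
Current account = 25.00 + (-774.81) + (-1750.54) + (-639.02) = -3139.37
(Excluded from the current account — capital account: acquisition of foreign patents and trademarks (non-produced assets) 141.41, debt forgiveness received from foreign official creditors 237.62; financial account: new loans extended by domestic banks to foreign borrowers 1032.79.)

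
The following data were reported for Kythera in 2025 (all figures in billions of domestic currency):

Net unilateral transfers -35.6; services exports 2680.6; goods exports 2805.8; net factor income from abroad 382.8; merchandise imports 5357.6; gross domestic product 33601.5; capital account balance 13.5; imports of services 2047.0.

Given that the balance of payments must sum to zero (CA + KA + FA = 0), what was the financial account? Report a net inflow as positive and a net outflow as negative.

1557.5

Goods balance = 2805.8 - 5357.6 = -2551.8
Services balance = 2680.6 - 2047.0 = 633.6
Trade balance (goods + services) = -2551.8 + 633.6 = -1918.2
Net primary income = 382.8
Net secondary income = -35.6
Current account = -1918.2 + 382.8 + (-35.6) = -1571.0
Financial account = -(-1571.0 + 13.5) = 1557.5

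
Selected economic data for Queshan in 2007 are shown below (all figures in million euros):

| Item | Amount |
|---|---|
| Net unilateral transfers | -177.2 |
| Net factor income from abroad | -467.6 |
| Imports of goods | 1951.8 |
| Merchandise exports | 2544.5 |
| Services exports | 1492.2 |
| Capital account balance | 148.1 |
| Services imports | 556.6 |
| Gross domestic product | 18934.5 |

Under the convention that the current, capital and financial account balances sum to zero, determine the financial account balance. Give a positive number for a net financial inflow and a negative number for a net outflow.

Goods balance = 2544.5 - 1951.8 = 592.7
Services balance = 1492.2 - 556.6 = 935.6
Trade balance (goods + services) = 592.7 + 935.6 = 1528.3
Net primary income = -467.6
Net secondary income = -177.2
Current account = 1528.3 + (-467.6) + (-177.2) = 883.5
Financial account = -(883.5 + 148.1) = -1031.6

-1031.6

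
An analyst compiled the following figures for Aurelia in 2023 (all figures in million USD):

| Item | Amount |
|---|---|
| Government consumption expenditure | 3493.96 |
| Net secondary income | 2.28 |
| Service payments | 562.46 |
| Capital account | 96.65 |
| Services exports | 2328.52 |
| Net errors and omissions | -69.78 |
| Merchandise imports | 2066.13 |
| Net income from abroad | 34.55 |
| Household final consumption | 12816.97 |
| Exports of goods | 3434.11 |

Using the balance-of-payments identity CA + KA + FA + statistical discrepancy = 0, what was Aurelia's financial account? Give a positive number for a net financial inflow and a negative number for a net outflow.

-3197.74

Goods balance = 3434.11 - 2066.13 = 1367.98
Services balance = 2328.52 - 562.46 = 1766.06
Trade balance (goods + services) = 1367.98 + 1766.06 = 3134.04
Net primary income = 34.55
Net secondary income = 2.28
Current account = 3134.04 + 34.55 + 2.28 = 3170.87
Financial account = -(3170.87 + 96.65 + (-69.78)) = -3197.74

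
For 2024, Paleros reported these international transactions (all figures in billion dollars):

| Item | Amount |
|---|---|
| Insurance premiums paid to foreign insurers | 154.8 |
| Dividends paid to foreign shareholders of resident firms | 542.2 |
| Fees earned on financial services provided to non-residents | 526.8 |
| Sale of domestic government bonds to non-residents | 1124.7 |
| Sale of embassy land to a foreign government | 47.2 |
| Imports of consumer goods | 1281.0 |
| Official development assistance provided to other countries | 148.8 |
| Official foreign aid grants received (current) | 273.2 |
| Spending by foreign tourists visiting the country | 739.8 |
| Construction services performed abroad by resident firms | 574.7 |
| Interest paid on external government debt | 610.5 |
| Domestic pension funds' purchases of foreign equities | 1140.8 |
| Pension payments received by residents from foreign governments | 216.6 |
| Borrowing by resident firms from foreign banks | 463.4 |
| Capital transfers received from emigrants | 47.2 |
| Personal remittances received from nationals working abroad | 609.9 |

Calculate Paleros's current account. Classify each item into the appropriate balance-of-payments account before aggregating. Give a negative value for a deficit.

203.7

Goods: -1281.0
Services: -154.8 + 574.7 + 526.8 + 739.8 = 1686.5
Primary income: -610.5 - 542.2 = -1152.7
Secondary income: 216.6 - 148.8 + 273.2 + 609.9 = 950.9
Current account = (-1281.0) + 1686.5 + (-1152.7) + 950.9 = 203.7
(Excluded from the current account — financial account: sale of domestic government bonds to non-residents 1124.7, domestic pension funds' purchases of foreign equities 1140.8, borrowing by resident firms from foreign banks 463.4; capital account: sale of embassy land to a foreign government 47.2, capital transfers received from emigrants 47.2.)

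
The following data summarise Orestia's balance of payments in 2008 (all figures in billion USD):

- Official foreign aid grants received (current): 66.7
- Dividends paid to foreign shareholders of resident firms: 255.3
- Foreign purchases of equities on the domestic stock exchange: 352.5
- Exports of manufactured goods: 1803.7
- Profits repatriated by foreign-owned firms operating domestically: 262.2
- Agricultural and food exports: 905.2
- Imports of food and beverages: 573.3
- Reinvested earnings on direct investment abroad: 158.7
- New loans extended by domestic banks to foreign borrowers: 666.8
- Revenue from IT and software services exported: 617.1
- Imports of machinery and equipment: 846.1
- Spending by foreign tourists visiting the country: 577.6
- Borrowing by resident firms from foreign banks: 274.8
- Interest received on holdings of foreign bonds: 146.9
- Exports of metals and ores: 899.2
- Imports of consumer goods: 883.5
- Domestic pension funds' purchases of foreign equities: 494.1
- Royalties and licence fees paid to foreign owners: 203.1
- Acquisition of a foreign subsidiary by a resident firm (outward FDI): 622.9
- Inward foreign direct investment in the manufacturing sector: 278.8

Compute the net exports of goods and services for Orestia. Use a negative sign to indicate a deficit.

2296.8

Goods: 905.2 - 573.3 + 899.2 - 846.1 + 1803.7 - 883.5 = 1305.2
Services: 617.1 + 577.6 - 203.1 = 991.6
Trade balance = 1305.2 + 991.6 = 2296.8
(Excluded from the trade balance — secondary income: official foreign aid grants received (current) 66.7; primary income: dividends paid to foreign shareholders of resident firms 255.3, profits repatriated by foreign-owned firms operating domestically 262.2, reinvested earnings on direct investment abroad 158.7, interest received on holdings of foreign bonds 146.9; financial account: foreign purchases of equities on the domestic stock exchange 352.5, new loans extended by domestic banks to foreign borrowers 666.8, borrowing by resident firms from foreign banks 274.8, domestic pension funds' purchases of foreign equities 494.1, acquisition of a foreign subsidiary by a resident firm (outward FDI) 622.9, inward foreign direct investment in the manufacturing sector 278.8.)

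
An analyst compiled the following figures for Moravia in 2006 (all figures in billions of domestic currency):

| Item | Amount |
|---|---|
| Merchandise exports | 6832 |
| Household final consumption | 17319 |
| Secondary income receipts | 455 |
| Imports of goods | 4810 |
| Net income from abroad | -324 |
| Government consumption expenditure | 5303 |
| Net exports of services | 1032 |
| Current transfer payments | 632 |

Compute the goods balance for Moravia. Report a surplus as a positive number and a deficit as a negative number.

2022

Goods balance = 6832 - 4810 = 2022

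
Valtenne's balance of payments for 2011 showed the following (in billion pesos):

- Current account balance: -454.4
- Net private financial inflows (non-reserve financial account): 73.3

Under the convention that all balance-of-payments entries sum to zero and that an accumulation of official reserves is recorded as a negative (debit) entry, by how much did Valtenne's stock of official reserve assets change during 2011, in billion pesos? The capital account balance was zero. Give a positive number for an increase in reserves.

-381.1

Official reserve transactions balance = -((-454.4) + 73.3) = 381.1
An accumulation of reserves is recorded as a debit (negative entry), so the change in the stock of reserves is the negative of that balance.
Change in official reserves = -(381.1) = -381.1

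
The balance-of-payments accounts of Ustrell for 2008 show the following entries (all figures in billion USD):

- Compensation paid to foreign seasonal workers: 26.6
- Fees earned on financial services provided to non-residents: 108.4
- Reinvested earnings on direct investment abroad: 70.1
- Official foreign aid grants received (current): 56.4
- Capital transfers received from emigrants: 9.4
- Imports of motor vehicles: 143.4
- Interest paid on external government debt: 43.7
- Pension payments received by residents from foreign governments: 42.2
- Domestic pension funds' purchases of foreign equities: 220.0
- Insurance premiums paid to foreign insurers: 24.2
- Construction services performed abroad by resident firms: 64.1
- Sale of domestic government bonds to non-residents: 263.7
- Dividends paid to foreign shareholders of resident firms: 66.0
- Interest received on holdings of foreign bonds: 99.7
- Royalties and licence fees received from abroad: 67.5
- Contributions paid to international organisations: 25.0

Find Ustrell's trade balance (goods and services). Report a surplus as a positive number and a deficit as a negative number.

72.4

Goods: -143.4
Services: 108.4 + 67.5 + 64.1 - 24.2 = 215.8
Trade balance = -143.4 + 215.8 = 72.4
(Excluded from the trade balance — primary income: compensation paid to foreign seasonal workers 26.6, reinvested earnings on direct investment abroad 70.1, interest paid on external government debt 43.7, dividends paid to foreign shareholders of resident firms 66.0, interest received on holdings of foreign bonds 99.7; secondary income: official foreign aid grants received (current) 56.4, pension payments received by residents from foreign governments 42.2, contributions paid to international organisations 25.0; capital account: capital transfers received from emigrants 9.4; financial account: domestic pension funds' purchases of foreign equities 220.0, sale of domestic government bonds to non-residents 263.7.)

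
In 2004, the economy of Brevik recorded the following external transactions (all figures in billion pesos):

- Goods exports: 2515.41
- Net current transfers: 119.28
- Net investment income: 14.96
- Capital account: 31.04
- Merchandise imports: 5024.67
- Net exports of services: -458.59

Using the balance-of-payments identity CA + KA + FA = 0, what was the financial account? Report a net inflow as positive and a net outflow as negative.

2802.57

Goods balance = 2515.41 - 5024.67 = -2509.26
Services balance = -458.59
Trade balance (goods + services) = -2509.26 + (-458.59) = -2967.85
Net primary income = 14.96
Net secondary income = 119.28
Current account = -2967.85 + 14.96 + 119.28 = -2833.61
Financial account = -(-2833.61 + 31.04) = 2802.57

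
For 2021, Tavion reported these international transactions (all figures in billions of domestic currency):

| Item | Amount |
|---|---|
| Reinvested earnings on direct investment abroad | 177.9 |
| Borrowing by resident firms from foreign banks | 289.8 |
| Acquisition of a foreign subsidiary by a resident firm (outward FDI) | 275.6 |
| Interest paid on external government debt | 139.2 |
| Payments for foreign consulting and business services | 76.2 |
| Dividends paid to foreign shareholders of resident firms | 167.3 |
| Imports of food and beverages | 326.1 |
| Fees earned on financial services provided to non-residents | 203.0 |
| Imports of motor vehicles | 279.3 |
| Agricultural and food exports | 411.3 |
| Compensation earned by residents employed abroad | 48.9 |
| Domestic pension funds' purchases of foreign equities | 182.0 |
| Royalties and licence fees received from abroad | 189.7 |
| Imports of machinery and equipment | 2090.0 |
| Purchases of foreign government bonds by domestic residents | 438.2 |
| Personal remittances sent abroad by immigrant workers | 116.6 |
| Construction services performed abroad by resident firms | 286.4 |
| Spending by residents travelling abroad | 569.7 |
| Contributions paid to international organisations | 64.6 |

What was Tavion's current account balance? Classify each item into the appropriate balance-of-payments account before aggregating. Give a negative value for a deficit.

Goods: 411.3 - 279.3 - 2090.0 - 326.1 = -2284.1
Services: 203.0 + 189.7 - 76.2 + 286.4 - 569.7 = 33.2
Primary income: 177.9 - 139.2 - 167.3 + 48.9 = -79.7
Secondary income: -116.6 - 64.6 = -181.2
Current account = (-2284.1) + 33.2 + (-79.7) + (-181.2) = -2511.8
(Excluded from the current account — financial account: borrowing by resident firms from foreign banks 289.8, acquisition of a foreign subsidiary by a resident firm (outward FDI) 275.6, domestic pension funds' purchases of foreign equities 182.0, purchases of foreign government bonds by domestic residents 438.2.)

-2511.8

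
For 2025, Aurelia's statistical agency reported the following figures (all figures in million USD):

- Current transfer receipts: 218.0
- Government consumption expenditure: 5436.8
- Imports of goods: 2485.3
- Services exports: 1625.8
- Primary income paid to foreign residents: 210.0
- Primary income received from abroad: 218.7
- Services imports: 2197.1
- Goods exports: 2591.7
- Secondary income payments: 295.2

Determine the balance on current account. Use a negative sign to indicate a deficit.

-533.4

Goods balance = 2591.7 - 2485.3 = 106.4
Services balance = 1625.8 - 2197.1 = -571.3
Trade balance (goods + services) = 106.4 + (-571.3) = -464.9
Net primary income = 218.7 - 210.0 = 8.7
Net secondary income = 218.0 - 295.2 = -77.2
Current account = -464.9 + 8.7 + (-77.2) = -533.4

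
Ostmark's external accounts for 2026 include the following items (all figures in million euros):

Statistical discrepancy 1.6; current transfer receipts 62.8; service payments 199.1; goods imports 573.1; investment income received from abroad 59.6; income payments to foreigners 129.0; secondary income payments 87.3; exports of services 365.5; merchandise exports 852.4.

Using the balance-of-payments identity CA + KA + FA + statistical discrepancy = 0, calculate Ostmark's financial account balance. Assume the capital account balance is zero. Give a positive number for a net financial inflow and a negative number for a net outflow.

-353.4

Goods balance = 852.4 - 573.1 = 279.3
Services balance = 365.5 - 199.1 = 166.4
Trade balance (goods + services) = 279.3 + 166.4 = 445.7
Net primary income = 59.6 - 129.0 = -69.4
Net secondary income = 62.8 - 87.3 = -24.5
Current account = 445.7 + (-69.4) + (-24.5) = 351.8
Financial account = -(351.8 + 1.6) = -353.4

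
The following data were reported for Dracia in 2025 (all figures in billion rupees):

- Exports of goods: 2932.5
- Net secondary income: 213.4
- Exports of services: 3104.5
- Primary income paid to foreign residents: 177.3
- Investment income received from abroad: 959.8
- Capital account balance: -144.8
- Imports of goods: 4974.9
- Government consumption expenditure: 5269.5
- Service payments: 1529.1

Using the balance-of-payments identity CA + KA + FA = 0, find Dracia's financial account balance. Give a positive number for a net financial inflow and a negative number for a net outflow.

-384.1

Goods balance = 2932.5 - 4974.9 = -2042.4
Services balance = 3104.5 - 1529.1 = 1575.4
Trade balance (goods + services) = -2042.4 + 1575.4 = -467.0
Net primary income = 959.8 - 177.3 = 782.5
Net secondary income = 213.4
Current account = -467.0 + 782.5 + 213.4 = 528.9
Financial account = -(528.9 + (-144.8)) = -384.1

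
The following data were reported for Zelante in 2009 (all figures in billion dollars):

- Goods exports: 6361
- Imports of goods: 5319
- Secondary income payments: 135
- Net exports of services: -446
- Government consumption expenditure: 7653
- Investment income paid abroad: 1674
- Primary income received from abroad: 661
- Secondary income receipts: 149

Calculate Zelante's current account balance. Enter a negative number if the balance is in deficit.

-403

Goods balance = 6361 - 5319 = 1042
Services balance = -446
Trade balance (goods + services) = 1042 + (-446) = 596
Net primary income = 661 - 1674 = -1013
Net secondary income = 149 - 135 = 14
Current account = 596 + (-1013) + 14 = -403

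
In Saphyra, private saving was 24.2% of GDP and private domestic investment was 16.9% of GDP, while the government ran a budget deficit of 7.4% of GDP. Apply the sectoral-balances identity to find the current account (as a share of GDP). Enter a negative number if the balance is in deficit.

By the sectoral-balances identity, CA = (S_private - I) + (T - G).
Private balance = 24.2 - 16.9 = 7.3
Government balance (T - G) = -7.4
CA = 7.3 + (-7.4) = -0.1

-0.1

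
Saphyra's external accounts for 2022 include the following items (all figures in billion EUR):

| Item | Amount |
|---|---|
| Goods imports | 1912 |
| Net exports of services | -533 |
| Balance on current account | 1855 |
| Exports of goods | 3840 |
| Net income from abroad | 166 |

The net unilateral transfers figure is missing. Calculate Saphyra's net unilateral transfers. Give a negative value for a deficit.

Current account = goods balance + services balance + net primary income + net secondary income
Sum of the known components = 1561
Net unilateral transfers = CA - (known components) = 1855 - 1561 = 294

294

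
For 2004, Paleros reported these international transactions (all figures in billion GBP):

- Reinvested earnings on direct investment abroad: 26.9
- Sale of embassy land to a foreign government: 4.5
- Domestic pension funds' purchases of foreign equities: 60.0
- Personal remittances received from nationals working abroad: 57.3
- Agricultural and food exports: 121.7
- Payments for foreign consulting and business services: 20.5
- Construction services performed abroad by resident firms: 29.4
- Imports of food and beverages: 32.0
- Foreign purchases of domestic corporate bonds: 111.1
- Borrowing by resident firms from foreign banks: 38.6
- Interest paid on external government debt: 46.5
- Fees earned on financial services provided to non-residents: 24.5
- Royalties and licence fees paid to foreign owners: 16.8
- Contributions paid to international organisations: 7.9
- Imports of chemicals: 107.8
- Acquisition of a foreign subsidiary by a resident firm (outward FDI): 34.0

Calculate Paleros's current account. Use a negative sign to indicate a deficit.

28.3

Goods: 121.7 - 107.8 - 32.0 = -18.1
Services: 24.5 - 16.8 + 29.4 - 20.5 = 16.6
Primary income: 26.9 - 46.5 = -19.6
Secondary income: -7.9 + 57.3 = 49.4
Current account = (-18.1) + 16.6 + (-19.6) + 49.4 = 28.3
(Excluded from the current account — capital account: sale of embassy land to a foreign government 4.5; financial account: domestic pension funds' purchases of foreign equities 60.0, foreign purchases of domestic corporate bonds 111.1, borrowing by resident firms from foreign banks 38.6, acquisition of a foreign subsidiary by a resident firm (outward FDI) 34.0.)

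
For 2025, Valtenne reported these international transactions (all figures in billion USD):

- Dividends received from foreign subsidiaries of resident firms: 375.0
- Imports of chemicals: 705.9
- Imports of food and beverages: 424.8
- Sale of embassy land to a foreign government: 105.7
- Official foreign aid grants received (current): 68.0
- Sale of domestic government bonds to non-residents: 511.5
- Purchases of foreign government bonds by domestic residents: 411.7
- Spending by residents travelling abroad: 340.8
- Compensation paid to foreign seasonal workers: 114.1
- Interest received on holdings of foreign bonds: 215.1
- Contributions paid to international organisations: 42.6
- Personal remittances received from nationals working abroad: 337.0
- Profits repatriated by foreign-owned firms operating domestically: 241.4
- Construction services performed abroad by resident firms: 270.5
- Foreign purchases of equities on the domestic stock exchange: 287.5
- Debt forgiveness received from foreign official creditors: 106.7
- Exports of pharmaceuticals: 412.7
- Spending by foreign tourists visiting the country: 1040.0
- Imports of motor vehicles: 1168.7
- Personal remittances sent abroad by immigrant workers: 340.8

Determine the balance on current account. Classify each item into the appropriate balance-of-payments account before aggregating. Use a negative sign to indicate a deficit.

-660.8

Goods: -424.8 + 412.7 - 705.9 - 1168.7 = -1886.7
Services: -340.8 + 270.5 + 1040.0 = 969.7
Primary income: -114.1 + 215.1 - 241.4 + 375.0 = 234.6
Secondary income: -340.8 + 337.0 + 68.0 - 42.6 = 21.6
Current account = (-1886.7) + 969.7 + 234.6 + 21.6 = -660.8
(Excluded from the current account — capital account: sale of embassy land to a foreign government 105.7, debt forgiveness received from foreign official creditors 106.7; financial account: sale of domestic government bonds to non-residents 511.5, purchases of foreign government bonds by domestic residents 411.7, foreign purchases of equities on the domestic stock exchange 287.5.)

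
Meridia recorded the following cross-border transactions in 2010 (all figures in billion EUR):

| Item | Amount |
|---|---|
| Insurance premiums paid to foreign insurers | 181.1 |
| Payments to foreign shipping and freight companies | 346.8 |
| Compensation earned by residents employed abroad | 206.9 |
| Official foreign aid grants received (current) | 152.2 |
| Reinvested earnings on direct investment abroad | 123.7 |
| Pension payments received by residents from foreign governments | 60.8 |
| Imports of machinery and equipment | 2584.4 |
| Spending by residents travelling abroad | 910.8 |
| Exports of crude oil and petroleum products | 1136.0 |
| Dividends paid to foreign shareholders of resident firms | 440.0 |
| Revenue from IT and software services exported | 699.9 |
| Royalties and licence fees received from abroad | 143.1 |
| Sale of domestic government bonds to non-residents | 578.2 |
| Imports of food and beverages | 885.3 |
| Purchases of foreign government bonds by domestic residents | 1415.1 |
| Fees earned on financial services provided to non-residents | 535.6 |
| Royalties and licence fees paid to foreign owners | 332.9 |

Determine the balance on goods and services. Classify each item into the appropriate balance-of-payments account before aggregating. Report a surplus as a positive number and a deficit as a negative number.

-2726.7

Goods: -885.3 - 2584.4 + 1136.0 = -2333.7
Services: -910.8 + 535.6 + 143.1 - 181.1 - 332.9 - 346.8 + 699.9 = -393.0
Trade balance = -2333.7 + (-393.0) = -2726.7
(Excluded from the trade balance — primary income: compensation earned by residents employed abroad 206.9, reinvested earnings on direct investment abroad 123.7, dividends paid to foreign shareholders of resident firms 440.0; secondary income: official foreign aid grants received (current) 152.2, pension payments received by residents from foreign governments 60.8; financial account: sale of domestic government bonds to non-residents 578.2, purchases of foreign government bonds by domestic residents 1415.1.)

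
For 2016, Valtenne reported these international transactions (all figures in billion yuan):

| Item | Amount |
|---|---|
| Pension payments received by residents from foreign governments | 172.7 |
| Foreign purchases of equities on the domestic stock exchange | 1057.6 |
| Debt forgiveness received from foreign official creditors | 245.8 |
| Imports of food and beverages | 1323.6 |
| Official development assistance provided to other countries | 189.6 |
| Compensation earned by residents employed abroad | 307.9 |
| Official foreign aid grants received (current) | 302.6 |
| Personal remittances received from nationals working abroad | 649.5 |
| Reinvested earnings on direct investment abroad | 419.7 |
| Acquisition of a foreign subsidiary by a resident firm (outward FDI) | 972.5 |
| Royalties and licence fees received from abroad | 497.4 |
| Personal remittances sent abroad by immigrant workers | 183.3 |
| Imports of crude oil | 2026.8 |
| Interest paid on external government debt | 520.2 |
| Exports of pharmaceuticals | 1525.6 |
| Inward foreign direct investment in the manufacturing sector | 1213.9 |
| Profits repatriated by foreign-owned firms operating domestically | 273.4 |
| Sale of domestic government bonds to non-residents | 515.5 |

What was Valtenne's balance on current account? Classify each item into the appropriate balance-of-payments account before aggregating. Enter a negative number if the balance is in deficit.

-641.5

Goods: -2026.8 + 1525.6 - 1323.6 = -1824.8
Services: 497.4
Primary income: 307.9 - 520.2 - 273.4 + 419.7 = -66.0
Secondary income: -189.6 + 172.7 - 183.3 + 302.6 + 649.5 = 751.9
Current account = (-1824.8) + 497.4 + (-66.0) + 751.9 = -641.5
(Excluded from the current account — financial account: foreign purchases of equities on the domestic stock exchange 1057.6, acquisition of a foreign subsidiary by a resident firm (outward FDI) 972.5, inward foreign direct investment in the manufacturing sector 1213.9, sale of domestic government bonds to non-residents 515.5; capital account: debt forgiveness received from foreign official creditors 245.8.)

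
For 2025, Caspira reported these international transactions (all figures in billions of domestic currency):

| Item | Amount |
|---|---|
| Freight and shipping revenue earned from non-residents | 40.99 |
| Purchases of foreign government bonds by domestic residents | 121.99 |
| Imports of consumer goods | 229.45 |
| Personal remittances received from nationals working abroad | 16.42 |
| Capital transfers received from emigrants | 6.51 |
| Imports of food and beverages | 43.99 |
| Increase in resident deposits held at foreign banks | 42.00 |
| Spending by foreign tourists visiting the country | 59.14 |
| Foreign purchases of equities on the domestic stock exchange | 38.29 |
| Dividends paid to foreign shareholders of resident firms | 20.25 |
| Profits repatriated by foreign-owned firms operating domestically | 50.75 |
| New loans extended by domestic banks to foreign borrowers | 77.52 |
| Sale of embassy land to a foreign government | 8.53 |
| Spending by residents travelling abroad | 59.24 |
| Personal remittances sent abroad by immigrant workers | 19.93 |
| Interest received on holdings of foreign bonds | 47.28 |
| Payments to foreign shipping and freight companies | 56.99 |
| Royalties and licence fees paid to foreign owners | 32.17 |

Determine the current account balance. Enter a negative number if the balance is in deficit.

-348.94

Goods: -43.99 - 229.45 = -273.44
Services: -59.24 + 59.14 - 32.17 - 56.99 + 40.99 = -48.27
Primary income: 47.28 - 50.75 - 20.25 = -23.72
Secondary income: -19.93 + 16.42 = -3.51
Current account = (-273.44) + (-48.27) + (-23.72) + (-3.51) = -348.94
(Excluded from the current account — financial account: purchases of foreign government bonds by domestic residents 121.99, increase in resident deposits held at foreign banks 42.00, foreign purchases of equities on the domestic stock exchange 38.29, new loans extended by domestic banks to foreign borrowers 77.52; capital account: capital transfers received from emigrants 6.51, sale of embassy land to a foreign government 8.53.)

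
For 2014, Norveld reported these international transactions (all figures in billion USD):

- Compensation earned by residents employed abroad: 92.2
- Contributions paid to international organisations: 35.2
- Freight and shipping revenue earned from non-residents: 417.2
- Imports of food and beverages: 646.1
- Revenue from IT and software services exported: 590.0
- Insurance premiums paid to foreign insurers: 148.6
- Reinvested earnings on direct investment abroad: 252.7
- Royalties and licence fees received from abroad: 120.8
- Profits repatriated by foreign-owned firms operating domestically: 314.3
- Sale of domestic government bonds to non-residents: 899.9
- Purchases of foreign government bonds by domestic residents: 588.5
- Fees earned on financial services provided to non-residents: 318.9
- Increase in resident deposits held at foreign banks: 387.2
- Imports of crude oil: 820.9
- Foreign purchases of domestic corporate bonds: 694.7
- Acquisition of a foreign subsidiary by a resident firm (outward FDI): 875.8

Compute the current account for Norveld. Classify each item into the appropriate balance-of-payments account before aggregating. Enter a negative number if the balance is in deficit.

-173.3

Goods: -646.1 - 820.9 = -1467.0
Services: 417.2 + 120.8 - 148.6 + 590.0 + 318.9 = 1298.3
Primary income: 252.7 + 92.2 - 314.3 = 30.6
Secondary income: -35.2
Current account = (-1467.0) + 1298.3 + 30.6 + (-35.2) = -173.3
(Excluded from the current account — financial account: sale of domestic government bonds to non-residents 899.9, purchases of foreign government bonds by domestic residents 588.5, increase in resident deposits held at foreign banks 387.2, foreign purchases of domestic corporate bonds 694.7, acquisition of a foreign subsidiary by a resident firm (outward FDI) 875.8.)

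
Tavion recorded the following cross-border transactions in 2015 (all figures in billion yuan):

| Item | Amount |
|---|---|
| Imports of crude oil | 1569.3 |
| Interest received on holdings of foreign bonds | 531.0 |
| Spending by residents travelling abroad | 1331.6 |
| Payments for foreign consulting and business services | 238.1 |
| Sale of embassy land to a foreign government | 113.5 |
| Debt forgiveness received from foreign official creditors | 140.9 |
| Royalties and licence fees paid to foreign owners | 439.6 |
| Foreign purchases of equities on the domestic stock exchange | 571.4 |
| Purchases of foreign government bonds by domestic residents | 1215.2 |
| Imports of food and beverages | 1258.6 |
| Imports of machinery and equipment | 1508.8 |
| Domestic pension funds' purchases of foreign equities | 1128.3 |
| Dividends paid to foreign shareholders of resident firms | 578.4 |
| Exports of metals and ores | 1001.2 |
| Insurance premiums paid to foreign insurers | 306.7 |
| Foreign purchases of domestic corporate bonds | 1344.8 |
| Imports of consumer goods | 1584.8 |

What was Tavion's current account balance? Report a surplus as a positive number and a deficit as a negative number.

-7283.7

Goods: 1001.2 - 1584.8 - 1508.8 - 1258.6 - 1569.3 = -4920.3
Services: -1331.6 - 439.6 - 238.1 - 306.7 = -2316.0
Primary income: -578.4 + 531.0 = -47.4
Current account = (-4920.3) + (-2316.0) + (-47.4) = -7283.7
(Excluded from the current account — capital account: sale of embassy land to a foreign government 113.5, debt forgiveness received from foreign official creditors 140.9; financial account: foreign purchases of equities on the domestic stock exchange 571.4, purchases of foreign government bonds by domestic residents 1215.2, domestic pension funds' purchases of foreign equities 1128.3, foreign purchases of domestic corporate bonds 1344.8.)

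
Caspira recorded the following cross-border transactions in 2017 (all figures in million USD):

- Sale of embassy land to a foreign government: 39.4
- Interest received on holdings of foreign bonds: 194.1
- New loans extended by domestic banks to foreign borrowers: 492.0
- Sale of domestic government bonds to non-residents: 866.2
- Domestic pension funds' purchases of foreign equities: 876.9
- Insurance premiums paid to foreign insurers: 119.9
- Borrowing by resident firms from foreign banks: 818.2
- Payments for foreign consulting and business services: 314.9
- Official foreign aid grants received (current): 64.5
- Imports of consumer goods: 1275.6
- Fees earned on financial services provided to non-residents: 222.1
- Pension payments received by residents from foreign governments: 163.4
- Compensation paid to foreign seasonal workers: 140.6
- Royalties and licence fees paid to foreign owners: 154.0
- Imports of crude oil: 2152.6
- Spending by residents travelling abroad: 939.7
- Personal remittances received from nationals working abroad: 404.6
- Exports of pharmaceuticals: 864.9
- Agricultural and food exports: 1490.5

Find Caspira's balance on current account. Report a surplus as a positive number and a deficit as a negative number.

Goods: 1490.5 - 2152.6 + 864.9 - 1275.6 = -1072.8
Services: -119.9 - 314.9 - 154.0 - 939.7 + 222.1 = -1306.4
Primary income: -140.6 + 194.1 = 53.5
Secondary income: 404.6 + 163.4 + 64.5 = 632.5
Current account = (-1072.8) + (-1306.4) + 53.5 + 632.5 = -1693.2
(Excluded from the current account — capital account: sale of embassy land to a foreign government 39.4; financial account: new loans extended by domestic banks to foreign borrowers 492.0, sale of domestic government bonds to non-residents 866.2, domestic pension funds' purchases of foreign equities 876.9, borrowing by resident firms from foreign banks 818.2.)

-1693.2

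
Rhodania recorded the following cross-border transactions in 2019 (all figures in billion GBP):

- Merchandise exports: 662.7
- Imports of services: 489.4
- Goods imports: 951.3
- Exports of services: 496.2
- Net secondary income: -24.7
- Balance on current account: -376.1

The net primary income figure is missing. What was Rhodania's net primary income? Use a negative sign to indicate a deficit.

Current account = goods balance + services balance + net primary income + net secondary income
Sum of the known components = -306.5
Net primary income = CA - (known components) = -376.1 - (-306.5) = -69.6

-69.6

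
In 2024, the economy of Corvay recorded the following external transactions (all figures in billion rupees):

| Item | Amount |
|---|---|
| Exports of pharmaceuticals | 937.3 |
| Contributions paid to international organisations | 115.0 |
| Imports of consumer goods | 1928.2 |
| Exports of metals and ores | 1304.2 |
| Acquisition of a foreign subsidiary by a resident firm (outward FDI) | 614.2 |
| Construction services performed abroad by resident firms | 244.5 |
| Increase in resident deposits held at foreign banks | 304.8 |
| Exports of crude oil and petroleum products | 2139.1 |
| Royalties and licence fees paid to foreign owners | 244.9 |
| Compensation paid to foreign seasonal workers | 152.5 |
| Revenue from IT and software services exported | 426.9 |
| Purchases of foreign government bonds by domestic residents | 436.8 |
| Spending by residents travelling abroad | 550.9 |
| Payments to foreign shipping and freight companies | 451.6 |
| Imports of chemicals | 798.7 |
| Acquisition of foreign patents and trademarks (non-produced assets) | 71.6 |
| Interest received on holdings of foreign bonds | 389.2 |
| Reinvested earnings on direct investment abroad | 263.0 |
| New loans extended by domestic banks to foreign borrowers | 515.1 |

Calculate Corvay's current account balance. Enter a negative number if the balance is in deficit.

Goods: -1928.2 + 2139.1 - 798.7 + 1304.2 + 937.3 = 1653.7
Services: -244.9 + 426.9 - 550.9 - 451.6 + 244.5 = -576.0
Primary income: 263.0 - 152.5 + 389.2 = 499.7
Secondary income: -115.0
Current account = 1653.7 + (-576.0) + 499.7 + (-115.0) = 1462.4
(Excluded from the current account — financial account: acquisition of a foreign subsidiary by a resident firm (outward FDI) 614.2, increase in resident deposits held at foreign banks 304.8, purchases of foreign government bonds by domestic residents 436.8, new loans extended by domestic banks to foreign borrowers 515.1; capital account: acquisition of foreign patents and trademarks (non-produced assets) 71.6.)

1462.4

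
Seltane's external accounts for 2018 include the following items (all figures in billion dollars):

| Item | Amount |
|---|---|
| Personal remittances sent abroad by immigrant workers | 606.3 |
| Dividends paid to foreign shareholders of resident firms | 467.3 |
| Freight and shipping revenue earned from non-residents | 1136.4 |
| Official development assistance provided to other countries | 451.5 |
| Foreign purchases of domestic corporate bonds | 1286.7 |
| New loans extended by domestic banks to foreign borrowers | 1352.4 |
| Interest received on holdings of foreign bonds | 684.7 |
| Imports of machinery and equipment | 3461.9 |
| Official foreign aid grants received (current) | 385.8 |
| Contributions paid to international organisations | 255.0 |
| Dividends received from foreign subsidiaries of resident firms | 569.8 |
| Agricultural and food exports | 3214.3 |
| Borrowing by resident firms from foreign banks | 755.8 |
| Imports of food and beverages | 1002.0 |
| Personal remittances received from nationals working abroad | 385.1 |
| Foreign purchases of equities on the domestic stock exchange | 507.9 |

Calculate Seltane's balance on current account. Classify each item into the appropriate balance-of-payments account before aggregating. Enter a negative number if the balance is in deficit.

132.1

Goods: -1002.0 - 3461.9 + 3214.3 = -1249.6
Services: 1136.4
Primary income: 569.8 + 684.7 - 467.3 = 787.2
Secondary income: -606.3 - 451.5 - 255.0 + 385.8 + 385.1 = -541.9
Current account = (-1249.6) + 1136.4 + 787.2 + (-541.9) = 132.1
(Excluded from the current account — financial account: foreign purchases of domestic corporate bonds 1286.7, new loans extended by domestic banks to foreign borrowers 1352.4, borrowing by resident firms from foreign banks 755.8, foreign purchases of equities on the domestic stock exchange 507.9.)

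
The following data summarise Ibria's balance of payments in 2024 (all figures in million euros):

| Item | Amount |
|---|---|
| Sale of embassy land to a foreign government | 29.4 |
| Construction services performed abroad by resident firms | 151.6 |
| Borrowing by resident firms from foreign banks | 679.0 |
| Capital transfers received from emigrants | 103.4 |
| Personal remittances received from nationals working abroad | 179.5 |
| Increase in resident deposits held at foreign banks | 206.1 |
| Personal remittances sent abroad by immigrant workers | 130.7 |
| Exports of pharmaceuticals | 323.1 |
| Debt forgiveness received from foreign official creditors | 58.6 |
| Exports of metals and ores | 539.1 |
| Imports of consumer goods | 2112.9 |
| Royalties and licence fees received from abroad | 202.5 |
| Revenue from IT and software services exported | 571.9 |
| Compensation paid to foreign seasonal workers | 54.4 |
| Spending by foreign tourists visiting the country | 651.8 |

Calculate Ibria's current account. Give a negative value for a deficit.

Goods: 539.1 - 2112.9 + 323.1 = -1250.7
Services: 202.5 + 571.9 + 151.6 + 651.8 = 1577.8
Primary income: -54.4
Secondary income: 179.5 - 130.7 = 48.8
Current account = (-1250.7) + 1577.8 + (-54.4) + 48.8 = 321.5
(Excluded from the current account — capital account: sale of embassy land to a foreign government 29.4, capital transfers received from emigrants 103.4, debt forgiveness received from foreign official creditors 58.6; financial account: borrowing by resident firms from foreign banks 679.0, increase in resident deposits held at foreign banks 206.1.)

321.5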